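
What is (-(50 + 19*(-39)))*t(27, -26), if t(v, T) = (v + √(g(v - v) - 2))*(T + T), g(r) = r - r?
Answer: -970164 - 35932*I*√2 ≈ -9.7016e+5 - 50816.0*I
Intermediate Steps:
g(r) = 0
t(v, T) = 2*T*(v + I*√2) (t(v, T) = (v + √(0 - 2))*(T + T) = (v + √(-2))*(2*T) = (v + I*√2)*(2*T) = 2*T*(v + I*√2))
(-(50 + 19*(-39)))*t(27, -26) = (-(50 + 19*(-39)))*(2*(-26)*(27 + I*√2)) = (-(50 - 741))*(-1404 - 52*I*√2) = (-1*(-691))*(-1404 - 52*I*√2) = 691*(-1404 - 52*I*√2) = -970164 - 35932*I*√2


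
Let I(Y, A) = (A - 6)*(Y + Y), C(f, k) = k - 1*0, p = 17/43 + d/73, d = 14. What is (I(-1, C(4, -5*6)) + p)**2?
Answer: 51916078201/9853321 ≈ 5268.9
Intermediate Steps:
p = 1843/3139 (p = 17/43 + 14/73 = 1843/3139 ≈ 0.58713)
C(f, k) = k (C(f, k) = k + 0 = k)
I(Y, A) = 2*Y*(-6 + A) (I(Y, A) = (-6 + A)*(2*Y) = 2*Y*(-6 + A))
(I(-1, C(4, -5*6)) + p)**2 = (2*(-1)*(-6 - 5*6) + 1843/3139)**2 = (2*(-1)*(-6 - 30) + 1843/3139)**2 = (2*(-1)*(-36) + 1843/3139)**2 = (72 + 1843/3139)**2 = (227851/3139)**2 = 51916078201/9853321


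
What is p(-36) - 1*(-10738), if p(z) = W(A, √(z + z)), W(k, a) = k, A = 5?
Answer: 10743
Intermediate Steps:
p(z) = 5
p(-36) - 1*(-10738) = 5 - 1*(-10738) = 5 + 10738 = 10743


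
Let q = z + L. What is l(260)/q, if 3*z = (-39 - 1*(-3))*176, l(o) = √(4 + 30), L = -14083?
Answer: -√34/16195 ≈ -0.00036005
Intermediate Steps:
l(o) = √34
z = -2112 (z = ((-39 - 1*(-3))*176)/3 = ((-39 + 3)*176)/3 = (-36*176)/3 = (⅓)*(-6336) = -2112)
q = -16195 (q = -2112 - 14083 = -16195)
l(260)/q = √34/(-16195) = √34*(-1/16195) = -√34/16195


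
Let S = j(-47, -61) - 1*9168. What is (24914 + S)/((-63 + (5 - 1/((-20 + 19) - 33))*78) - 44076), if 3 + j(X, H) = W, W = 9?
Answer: -133892/371847 ≈ -0.36007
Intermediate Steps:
j(X, H) = 6 (j(X, H) = -3 + 9 = 6)
S = -9162 (S = 6 - 1*9168 = 6 - 9168 = -9162)
(24914 + S)/((-63 + (5 - 1/((-20 + 19) - 33))*78) - 44076) = (24914 - 9162)/((-63 + (5 - 1/((-20 + 19) - 33))*78) - 44076) = 15752/((-63 + (5 - 1/(-1 - 33))*78) - 44076) = 15752/((-63 + (5 - 1/(-34))*78) - 44076) = 15752/((-63 + (5 - 1*(-1/34))*78) - 44076) = 15752/((-63 + (5 + 1/34)*78) - 44076) = 15752/((-63 + (171/34)*78) - 44076) = 15752/((-63 + 6669/17) - 44076) = 15752/(5598/17 - 44076) = 15752/(-743694/17) = 15752*(-17/743694) = -133892/371847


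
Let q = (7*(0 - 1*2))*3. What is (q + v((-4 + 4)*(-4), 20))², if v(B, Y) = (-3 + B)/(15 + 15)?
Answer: 177241/100 ≈ 1772.4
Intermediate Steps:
v(B, Y) = -⅒ + B/30 (v(B, Y) = (-3 + B)/30 = (-3 + B)*(1/30) = -⅒ + B/30)
q = -42 (q = (7*(0 - 2))*3 = (7*(-2))*3 = -14*3 = -42)
(q + v((-4 + 4)*(-4), 20))² = (-42 + (-⅒ + ((-4 + 4)*(-4))/30))² = (-42 + (-⅒ + (0*(-4))/30))² = (-42 + (-⅒ + (1/30)*0))² = (-42 + (-⅒ + 0))² = (-42 - ⅒)² = (-421/10)² = 177241/100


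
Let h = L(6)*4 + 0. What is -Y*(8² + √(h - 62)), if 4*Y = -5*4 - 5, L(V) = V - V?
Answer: 400 + 25*I*√62/4 ≈ 400.0 + 49.213*I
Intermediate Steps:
L(V) = 0
Y = -25/4 (Y = (-5*4 - 5)/4 = (-20 - 5)/4 = (¼)*(-25) = -25/4 ≈ -6.2500)
h = 0 (h = 0*4 + 0 = 0 + 0 = 0)
-Y*(8² + √(h - 62)) = -(-25)*(8² + √(0 - 62))/4 = -(-25)*(64 + √(-62))/4 = -(-25)*(64 + I*√62)/4 = -(-400 - 25*I*√62/4) = 400 + 25*I*√62/4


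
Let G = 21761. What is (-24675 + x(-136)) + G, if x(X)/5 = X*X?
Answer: 89566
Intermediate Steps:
x(X) = 5*X**2 (x(X) = 5*(X*X) = 5*X**2)
(-24675 + x(-136)) + G = (-24675 + 5*(-136)**2) + 21761 = (-24675 + 5*18496) + 21761 = (-24675 + 92480) + 21761 = 67805 + 21761 = 89566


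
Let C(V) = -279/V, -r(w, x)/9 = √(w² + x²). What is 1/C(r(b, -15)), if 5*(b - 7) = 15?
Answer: 5*√13/31 ≈ 0.58154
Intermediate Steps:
b = 10 (b = 7 + (⅕)*15 = 7 + 3 = 10)
r(w, x) = -9*√(w² + x²)
1/C(r(b, -15)) = 1/(-279*(-1/(9*√(10² + (-15)²)))) = 1/(-279*(-1/(9*√(100 + 225)))) = 1/(-279*(-√13/585)) = 1/(-(-31)*√13/65) = 1/(31*√13/65) = 5*√13/31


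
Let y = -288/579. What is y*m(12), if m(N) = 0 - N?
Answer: 1152/193 ≈ 5.9689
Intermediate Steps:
y = -96/193 (y = -288*1/579 = -96/193 ≈ -0.49741)
m(N) = -N
y*m(12) = -(-96)*12/193 = -96/193*(-12) = 1152/193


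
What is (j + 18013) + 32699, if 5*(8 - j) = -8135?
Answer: 52347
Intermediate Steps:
j = 1635 (j = 8 - ⅕*(-8135) = 8 + 1627 = 1635)
(j + 18013) + 32699 = (1635 + 18013) + 32699 = 19648 + 32699 = 52347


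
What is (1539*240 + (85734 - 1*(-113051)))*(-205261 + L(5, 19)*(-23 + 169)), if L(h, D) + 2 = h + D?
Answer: -114793129105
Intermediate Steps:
L(h, D) = -2 + D + h (L(h, D) = -2 + (h + D) = -2 + (D + h) = -2 + D + h)
(1539*240 + (85734 - 1*(-113051)))*(-205261 + L(5, 19)*(-23 + 169)) = (1539*240 + (85734 - 1*(-113051)))*(-205261 + (-2 + 19 + 5)*(-23 + 169)) = (369360 + (85734 + 113051))*(-205261 + 22*146) = (369360 + 198785)*(-205261 + 3212) = 568145*(-202049) = -114793129105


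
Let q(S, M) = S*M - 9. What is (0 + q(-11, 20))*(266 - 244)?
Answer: -5038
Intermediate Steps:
q(S, M) = -9 + M*S (q(S, M) = M*S - 9 = -9 + M*S)
(0 + q(-11, 20))*(266 - 244) = (0 + (-9 + 20*(-11)))*(266 - 244) = (0 + (-9 - 220))*22 = (0 - 229)*22 = -229*22 = -5038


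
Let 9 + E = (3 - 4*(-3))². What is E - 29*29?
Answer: -625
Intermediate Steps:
E = 216 (E = -9 + (3 - 4*(-3))² = -9 + (3 + 12)² = -9 + 15² = -9 + 225 = 216)
E - 29*29 = 216 - 29*29 = 216 - 841 = -625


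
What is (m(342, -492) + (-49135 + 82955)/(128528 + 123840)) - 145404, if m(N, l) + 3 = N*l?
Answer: -19790122277/63092 ≈ -3.1367e+5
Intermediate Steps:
m(N, l) = -3 + N*l
(m(342, -492) + (-49135 + 82955)/(128528 + 123840)) - 145404 = ((-3 + 342*(-492)) + (-49135 + 82955)/(128528 + 123840)) - 145404 = ((-3 - 168264) + 33820/252368) - 145404 = (-168267 + 33820*(1/252368)) - 145404 = (-168267 + 8455/63092) - 145404 = -10616293109/63092 - 145404 = -19790122277/63092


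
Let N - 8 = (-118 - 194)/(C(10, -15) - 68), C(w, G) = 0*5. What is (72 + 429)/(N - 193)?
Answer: -8517/3067 ≈ -2.7770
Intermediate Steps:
C(w, G) = 0
N = 214/17 (N = 8 + (-118 - 194)/(0 - 68) = 8 - 312/(-68) = 8 - 312*(-1/68) = 8 + 78/17 = 214/17 ≈ 12.588)
(72 + 429)/(N - 193) = (72 + 429)/(214/17 - 193) = 501/(-3067/17) = 501*(-17/3067) = -8517/3067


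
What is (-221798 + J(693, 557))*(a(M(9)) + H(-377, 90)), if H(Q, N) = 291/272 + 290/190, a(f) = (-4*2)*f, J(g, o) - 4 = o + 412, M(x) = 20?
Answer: 179632966975/5168 ≈ 3.4759e+7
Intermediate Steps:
J(g, o) = 416 + o (J(g, o) = 4 + (o + 412) = 4 + (412 + o) = 416 + o)
a(f) = -8*f
H(Q, N) = 13417/5168 (H(Q, N) = 291*(1/272) + 290*(1/190) = 291/272 + 29/19 = 13417/5168)
(-221798 + J(693, 557))*(a(M(9)) + H(-377, 90)) = (-221798 + (416 + 557))*(-8*20 + 13417/5168) = (-221798 + 973)*(-160 + 13417/5168) = -220825*(-813463/5168) = 179632966975/5168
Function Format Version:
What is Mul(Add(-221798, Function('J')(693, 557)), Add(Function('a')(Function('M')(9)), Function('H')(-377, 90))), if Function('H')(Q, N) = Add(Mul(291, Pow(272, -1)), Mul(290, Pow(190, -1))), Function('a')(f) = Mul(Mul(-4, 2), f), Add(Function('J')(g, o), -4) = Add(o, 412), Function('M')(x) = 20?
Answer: Rational(179632966975, 5168) ≈ 3.4759e+7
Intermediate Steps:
Function('J')(g, o) = Add(416, o) (Function('J')(g, o) = Add(4, Add(o, 412)) = Add(4, Add(412, o)) = Add(416, o))
Function('a')(f) = Mul(-8, f)
Function('H')(Q, N) = Rational(13417, 5168) (Function('H')(Q, N) = Add(Mul(291, Rational(1, 272)), Mul(290, Rational(1, 190))) = Add(Rational(291, 272), Rational(29, 19)) = Rational(13417, 5168))
Mul(Add(-221798, Function('J')(693, 557)), Add(Function('a')(Function('M')(9)), Function('H')(-377, 90))) = Mul(Add(-221798, Add(416, 557)), Add(Mul(-8, 20), Rational(13417, 5168))) = Mul(Add(-221798, 973), Add(-160, Rational(13417, 5168))) = Mul(-220825, Rational(-813463, 5168)) = Rational(179632966975, 5168)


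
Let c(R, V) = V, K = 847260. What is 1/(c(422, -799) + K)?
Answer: 1/846461 ≈ 1.1814e-6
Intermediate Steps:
1/(c(422, -799) + K) = 1/(-799 + 847260) = 1/846461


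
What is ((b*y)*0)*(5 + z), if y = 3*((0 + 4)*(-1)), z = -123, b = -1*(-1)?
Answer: 0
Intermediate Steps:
b = 1
y = -12 (y = 3*(4*(-1)) = 3*(-4) = -12)
((b*y)*0)*(5 + z) = ((1*(-12))*0)*(5 - 123) = -12*0*(-118) = 0*(-118) = 0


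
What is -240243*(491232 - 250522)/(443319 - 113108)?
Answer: -57828892530/330211 ≈ -1.7513e+5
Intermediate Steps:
-240243*(491232 - 250522)/(443319 - 113108) = -240243/(330211/240710) = -240243/(330211*(1/240710)) = -240243/330211/240710 = -240243*240710/330211 = -57828892530/330211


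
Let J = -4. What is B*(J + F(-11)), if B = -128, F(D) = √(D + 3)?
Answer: 512 - 256*I*√2 ≈ 512.0 - 362.04*I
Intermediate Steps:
F(D) = √(3 + D)
B*(J + F(-11)) = -128*(-4 + √(3 - 11)) = -128*(-4 + √(-8)) = -128*(-4 + 2*I*√2) = 512 - 256*I*√2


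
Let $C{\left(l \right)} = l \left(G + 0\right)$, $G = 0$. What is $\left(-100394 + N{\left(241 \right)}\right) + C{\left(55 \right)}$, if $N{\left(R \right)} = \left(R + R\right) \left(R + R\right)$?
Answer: $131930$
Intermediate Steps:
$N{\left(R \right)} = 4 R^{2}$ ($N{\left(R \right)} = 2 R 2 R = 4 R^{2}$)
$C{\left(l \right)} = 0$ ($C{\left(l \right)} = l \left(0 + 0\right) = l 0 = 0$)
$\left(-100394 + N{\left(241 \right)}\right) + C{\left(55 \right)} = \left(-100394 + 4 \cdot 241^{2}\right) + 0 = \left(-100394 + 4 \cdot 58081\right) + 0 = \left(-100394 + 232324\right) + 0 = 131930 + 0 = 131930$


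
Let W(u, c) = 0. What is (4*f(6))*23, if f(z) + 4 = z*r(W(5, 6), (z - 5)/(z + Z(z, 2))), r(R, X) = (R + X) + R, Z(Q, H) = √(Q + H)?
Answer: -1748/7 - 276*√2/7 ≈ -305.47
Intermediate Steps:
Z(Q, H) = √(H + Q)
r(R, X) = X + 2*R
f(z) = -4 + z*(-5 + z)/(z + √(2 + z)) (f(z) = -4 + z*((z - 5)/(z + √(2 + z)) + 2*0) = -4 + z*((-5 + z)/(z + √(2 + z)) + 0) = -4 + z*((-5 + z)/(z + √(2 + z))) = -4 + z*(-5 + z)/(z + √(2 + z)))
(4*f(6))*23 = (4*((6² - 9*6 - 4*√(2 + 6))/(6 + √(2 + 6))))*23 = (4*((36 - 54 - 8*√2)/(6 + √8)))*23 = (4*((36 - 54 - 8*√2)/(6 + 2*√2)))*23 = (4*((-18 - 8*√2)/(6 + 2*√2)))*23 = (4*(-18 - 8*√2)/(6 + 2*√2))*23 = 92*(-18 - 8*√2)/(6 + 2*√2)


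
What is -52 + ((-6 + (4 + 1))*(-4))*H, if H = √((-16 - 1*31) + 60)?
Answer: -52 + 4*√13 ≈ -37.578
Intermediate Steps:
H = √13 (H = √((-16 - 31) + 60) = √(-47 + 60) = √13 ≈ 3.6056)
-52 + ((-6 + (4 + 1))*(-4))*H = -52 + ((-6 + (4 + 1))*(-4))*√13 = -52 + ((-6 + 5)*(-4))*√13 = -52 + (-1*(-4))*√13 = -52 + 4*√13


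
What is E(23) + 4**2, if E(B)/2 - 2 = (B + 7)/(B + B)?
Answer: 490/23 ≈ 21.304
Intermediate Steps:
E(B) = 4 + (7 + B)/B (E(B) = 4 + 2*((B + 7)/(B + B)) = 4 + 2*((7 + B)/((2*B))) = 4 + 2*((7 + B)*(1/(2*B))) = 4 + 2*((7 + B)/(2*B)) = 4 + (7 + B)/B)
E(23) + 4**2 = (5 + 7/23) + 4**2 = (5 + 7*(1/23)) + 16 = (5 + 7/23) + 16 = 122/23 + 16 = 490/23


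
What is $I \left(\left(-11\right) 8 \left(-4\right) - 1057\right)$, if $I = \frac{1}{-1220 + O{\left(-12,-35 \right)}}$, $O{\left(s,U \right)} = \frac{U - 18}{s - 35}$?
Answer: $\frac{33135}{57287} \approx 0.5784$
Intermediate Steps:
$O{\left(s,U \right)} = \frac{-18 + U}{-35 + s}$
$I = - \frac{47}{57287}$ ($I = \frac{1}{-1220 + \frac{-18 - 35}{-35 - 12}} = \frac{1}{-1220 + \frac{1}{-47} \left(-53\right)} = \frac{1}{-1220 - - \frac{53}{47}} = \frac{1}{-1220 + \frac{53}{47}} = \frac{1}{- \frac{57287}{47}} = - \frac{47}{57287} \approx -0.00082043$)
$I \left(\left(-11\right) 8 \left(-4\right) - 1057\right) = - \frac{47 \left(\left(-11\right) 8 \left(-4\right) - 1057\right)}{57287} = - \frac{47 \left(\left(-88\right) \left(-4\right) - 1057\right)}{57287} = - \frac{47 \left(352 - 1057\right)}{57287} = \left(- \frac{47}{57287}\right) \left(-705\right) = \frac{33135}{57287}$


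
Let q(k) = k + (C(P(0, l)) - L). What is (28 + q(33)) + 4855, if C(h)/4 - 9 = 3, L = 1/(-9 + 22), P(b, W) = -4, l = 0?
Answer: 64531/13 ≈ 4963.9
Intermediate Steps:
L = 1/13 ≈ 0.076923
C(h) = 48 (C(h) = 36 + 4*3 = 36 + 12 = 48)
q(k) = 623/13 + k (q(k) = k + (48 - 1*1/13) = k + (48 - 1/13) = k + 623/13 = 623/13 + k)
(28 + q(33)) + 4855 = (28 + (623/13 + 33)) + 4855 = (28 + 1052/13) + 4855 = 1416/13 + 4855 = 64531/13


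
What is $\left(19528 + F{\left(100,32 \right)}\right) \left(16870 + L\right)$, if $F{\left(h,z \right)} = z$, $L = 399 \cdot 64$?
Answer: $829461360$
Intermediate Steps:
$L = 25536$
$\left(19528 + F{\left(100,32 \right)}\right) \left(16870 + L\right) = \left(19528 + 32\right) \left(16870 + 25536\right) = 19560 \cdot 42406 = 829461360$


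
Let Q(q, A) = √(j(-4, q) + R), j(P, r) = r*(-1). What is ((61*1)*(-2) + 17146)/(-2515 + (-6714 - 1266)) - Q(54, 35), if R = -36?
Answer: -17024/10495 - 3*I*√10 ≈ -1.6221 - 9.4868*I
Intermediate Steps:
j(P, r) = -r
Q(q, A) = √(-36 - q) (Q(q, A) = √(-q - 36) = √(-36 - q))
((61*1)*(-2) + 17146)/(-2515 + (-6714 - 1266)) - Q(54, 35) = ((61*1)*(-2) + 17146)/(-2515 + (-6714 - 1266)) - √(-36 - 1*54) = (61*(-2) + 17146)/(-2515 - 7980) - √(-36 - 54) = (-122 + 17146)/(-10495) - √(-90) = 17024*(-1/10495) - 3*I*√10 = -17024/10495 - 3*I*√10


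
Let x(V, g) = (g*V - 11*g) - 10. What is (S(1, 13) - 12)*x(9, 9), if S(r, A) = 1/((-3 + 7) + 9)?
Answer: 4340/13 ≈ 333.85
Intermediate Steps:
S(r, A) = 1/13 (S(r, A) = 1/(4 + 9) = 1/13)
x(V, g) = -10 - 11*g + V*g (x(V, g) = (V*g - 11*g) - 10 = (-11*g + V*g) - 10 = -10 - 11*g + V*g)
(S(1, 13) - 12)*x(9, 9) = (1/13 - 12)*(-10 - 11*9 + 9*9) = -155*(-10 - 99 + 81)/13 = -155/13*(-28) = 4340/13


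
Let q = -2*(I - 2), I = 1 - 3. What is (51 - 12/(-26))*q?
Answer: 5352/13 ≈ 411.69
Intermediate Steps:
I = -2
q = 8 (q = -2*(-2 - 2) = -2*(-4) = 8)
(51 - 12/(-26))*q = (51 - 12/(-26))*8 = (51 - 12*(-1/26))*8 = (51 + 6/13)*8 = (669/13)*8 = 5352/13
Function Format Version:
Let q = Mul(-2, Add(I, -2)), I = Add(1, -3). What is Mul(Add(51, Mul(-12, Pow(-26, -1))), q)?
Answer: Rational(5352, 13) ≈ 411.69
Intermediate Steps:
I = -2
q = 8 (q = Mul(-2, Add(-2, -2)) = Mul(-2, -4) = 8)
Mul(Add(51, Mul(-12, Pow(-26, -1))), q) = Mul(Add(51, Mul(-12, Pow(-26, -1))), 8) = Mul(Add(51, Mul(-12, Rational(-1, 26))), 8) = Mul(Add(51, Rational(6, 13)), 8) = Mul(Rational(669, 13), 8) = Rational(5352, 13)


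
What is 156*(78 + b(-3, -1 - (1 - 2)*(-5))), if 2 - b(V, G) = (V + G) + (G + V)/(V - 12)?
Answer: 68952/5 ≈ 13790.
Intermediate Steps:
b(V, G) = 2 - G - V - (G + V)/(-12 + V) (b(V, G) = 2 - ((V + G) + (G + V)/(V - 12)) = 2 - ((G + V) + (G + V)/(-12 + V)) = 2 - (G + V + (G + V)/(-12 + V)) = 2 + (-G - V - (G + V)/(-12 + V)) = 2 - G - V - (G + V)/(-12 + V))
156*(78 + b(-3, -1 - (1 - 2)*(-5))) = 156*(78 + (-24 - 1*(-3)² + 11*(-1 - (1 - 2)*(-5)) + 13*(-3) - 1*(-1 - (1 - 2)*(-5))*(-3))/(-12 - 3)) = 156*(78 + (-24 - 1*9 + 11*(-1 - (-1)*(-5)) - 39 - 1*(-1 - (-1)*(-5))*(-3))/(-15)) = 156*(78 - (-24 - 9 + 11*(-1 - 1*5) - 39 - 1*(-1 - 1*5)*(-3))/15) = 156*(78 - (-24 - 9 + 11*(-1 - 5) - 39 - 1*(-1 - 5)*(-3))/15) = 156*(78 - (-24 - 9 + 11*(-6) - 39 - 1*(-6)*(-3))/15) = 156*(78 - (-24 - 9 - 66 - 39 - 18)/15) = 156*(78 - 1/15*(-156)) = 156*(78 + 52/5) = 156*(442/5) = 68952/5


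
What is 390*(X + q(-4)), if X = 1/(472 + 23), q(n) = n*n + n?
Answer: 154466/33 ≈ 4680.8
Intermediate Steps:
q(n) = n + n**2 (q(n) = n**2 + n = n + n**2)
X = 1/495 ≈ 0.0020202
390*(X + q(-4)) = 390*(1/495 - 4*(1 - 4)) = 390*(1/495 - 4*(-3)) = 390*(1/495 + 12) = 390*(5941/495) = 154466/33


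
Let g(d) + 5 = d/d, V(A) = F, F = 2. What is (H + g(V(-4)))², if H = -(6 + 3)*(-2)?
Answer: 196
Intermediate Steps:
V(A) = 2
g(d) = -4 (g(d) = -5 + d/d = -5 + 1 = -4)
H = 18 (H = -9*(-2) = -1*(-18) = 18)
(H + g(V(-4)))² = (18 - 4)² = 14² = 196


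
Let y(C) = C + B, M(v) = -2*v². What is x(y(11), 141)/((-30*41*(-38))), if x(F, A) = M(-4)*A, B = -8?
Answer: -376/3895 ≈ -0.096534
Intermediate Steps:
y(C) = -8 + C (y(C) = C - 8 = -8 + C)
x(F, A) = -32*A (x(F, A) = (-2*(-4)²)*A = (-2*16)*A = -32*A)
x(y(11), 141)/((-30*41*(-38))) = (-32*141)/((-30*41*(-38))) = -4512/((-1230*(-38))) = -4512/46740 = -4512*1/46740 = -376/3895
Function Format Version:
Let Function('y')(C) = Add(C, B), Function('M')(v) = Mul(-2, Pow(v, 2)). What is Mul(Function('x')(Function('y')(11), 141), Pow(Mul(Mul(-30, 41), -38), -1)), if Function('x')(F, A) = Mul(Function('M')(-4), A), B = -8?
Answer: Rational(-376, 3895) ≈ -0.096534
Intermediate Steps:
Function('y')(C) = Add(-8, C) (Function('y')(C) = Add(C, -8) = Add(-8, C))
Function('x')(F, A) = Mul(-32, A) (Function('x')(F, A) = Mul(Mul(-2, Pow(-4, 2)), A) = Mul(Mul(-2, 16), A) = Mul(-32, A))
Mul(Function('x')(Function('y')(11), 141), Pow(Mul(Mul(-30, 41), -38), -1)) = Mul(Mul(-32, 141), Pow(Mul(Mul(-30, 41), -38), -1)) = Mul(-4512, Pow(Mul(-1230, -38), -1)) = Mul(-4512, Pow(46740, -1)) = Mul(-4512, Rational(1, 46740)) = Rational(-376, 3895)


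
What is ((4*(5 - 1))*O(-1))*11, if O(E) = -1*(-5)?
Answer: 880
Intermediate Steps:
O(E) = 5
((4*(5 - 1))*O(-1))*11 = ((4*(5 - 1))*5)*11 = ((4*4)*5)*11 = (16*5)*11 = 80*11 = 880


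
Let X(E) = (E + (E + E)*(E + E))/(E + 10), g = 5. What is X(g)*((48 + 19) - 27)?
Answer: 280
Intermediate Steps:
X(E) = (E + 4*E**2)/(10 + E) (X(E) = (E + (2*E)*(2*E))/(10 + E) = (E + 4*E**2)/(10 + E))
X(g)*((48 + 19) - 27) = (5*(1 + 4*5)/(10 + 5))*((48 + 19) - 27) = (5*(1 + 20)/15)*(67 - 27) = (5*(1/15)*21)*40 = 7*40 = 280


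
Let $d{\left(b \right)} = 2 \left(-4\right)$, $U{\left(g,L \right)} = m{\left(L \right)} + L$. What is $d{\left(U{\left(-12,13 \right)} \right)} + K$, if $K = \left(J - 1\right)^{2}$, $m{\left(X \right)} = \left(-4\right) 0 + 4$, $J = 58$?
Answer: $3241$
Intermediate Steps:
$m{\left(X \right)} = 4$ ($m{\left(X \right)} = 0 + 4 = 4$)
$U{\left(g,L \right)} = 4 + L$
$d{\left(b \right)} = -8$
$K = 3249$ ($K = \left(58 - 1\right)^{2} = 57^{2} = 3249$)
$d{\left(U{\left(-12,13 \right)} \right)} + K = -8 + 3249 = 3241$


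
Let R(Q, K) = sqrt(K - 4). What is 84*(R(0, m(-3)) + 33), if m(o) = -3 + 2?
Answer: 2772 + 84*I*sqrt(5) ≈ 2772.0 + 187.83*I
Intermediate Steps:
m(o) = -1
R(Q, K) = sqrt(-4 + K)
84*(R(0, m(-3)) + 33) = 84*(sqrt(-4 - 1) + 33) = 84*(sqrt(-5) + 33) = 84*(I*sqrt(5) + 33) = 84*(33 + I*sqrt(5)) = 2772 + 84*I*sqrt(5)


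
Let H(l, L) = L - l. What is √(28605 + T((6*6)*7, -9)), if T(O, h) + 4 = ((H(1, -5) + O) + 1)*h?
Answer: 11*√218 ≈ 162.41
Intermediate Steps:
T(O, h) = -4 + h*(-5 + O) (T(O, h) = -4 + (((-5 - 1*1) + O) + 1)*h = -4 + (((-5 - 1) + O) + 1)*h = -4 + ((-6 + O) + 1)*h = -4 + (-5 + O)*h = -4 + h*(-5 + O))
√(28605 + T((6*6)*7, -9)) = √(28605 + (-4 - 5*(-9) + ((6*6)*7)*(-9))) = √(28605 + (-4 + 45 + (36*7)*(-9))) = √(28605 + (-4 + 45 + 252*(-9))) = √(28605 + (-4 + 45 - 2268)) = √(28605 - 2227) = √26378 = 11*√218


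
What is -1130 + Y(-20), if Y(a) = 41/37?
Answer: -41769/37 ≈ -1128.9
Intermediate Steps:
Y(a) = 41/37 (Y(a) = 41*(1/37) = 41/37)
-1130 + Y(-20) = -1130 + 41/37 = -41769/37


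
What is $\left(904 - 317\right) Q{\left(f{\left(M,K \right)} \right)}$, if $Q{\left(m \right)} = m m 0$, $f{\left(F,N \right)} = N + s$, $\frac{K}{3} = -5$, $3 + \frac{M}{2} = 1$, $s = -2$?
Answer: $0$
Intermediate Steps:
$M = -4$ ($M = -6 + 2 \cdot 1 = -6 + 2 = -4$)
$K = -15$ ($K = 3 \left(-5\right) = -15$)
$f{\left(F,N \right)} = -2 + N$ ($f{\left(F,N \right)} = N - 2 = -2 + N$)
$Q{\left(m \right)} = 0$ ($Q{\left(m \right)} = m^{2} \cdot 0 = 0$)
$\left(904 - 317\right) Q{\left(f{\left(M,K \right)} \right)} = \left(904 - 317\right) 0 = 587 \cdot 0 = 0$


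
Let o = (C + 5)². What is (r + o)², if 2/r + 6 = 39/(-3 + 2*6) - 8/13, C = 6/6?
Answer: 9771876/7921 ≈ 1233.7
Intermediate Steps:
C = 1 (C = 6*(⅙) = 1)
o = 36 (o = (1 + 5)² = 6² = 36)
r = -78/89 (r = 2/(-6 + (39/(-3 + 2*6) - 8/13)) = 2/(-6 + (39/(-3 + 12) - 8*1/13)) = 2/(-6 + (39/9 - 8/13)) = 2/(-6 + (39*(⅑) - 8/13)) = 2/(-6 + (13/3 - 8/13)) = 2/(-6 + 145/39) = 2/(-89/39) = 2*(-39/89) = -78/89 ≈ -0.87640)
(r + o)² = (-78/89 + 36)² = (3126/89)² = 9771876/7921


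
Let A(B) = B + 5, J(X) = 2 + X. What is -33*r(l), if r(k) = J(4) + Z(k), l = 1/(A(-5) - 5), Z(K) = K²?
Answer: -4983/25 ≈ -199.32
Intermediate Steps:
A(B) = 5 + B
l = -⅕ (l = 1/((5 - 5) - 5) = 1/(0 - 5) = 1/(-5) = -⅕ ≈ -0.20000)
r(k) = 6 + k² (r(k) = (2 + 4) + k² = 6 + k²)
-33*r(l) = -33*(6 + (-⅕)²) = -33*(6 + 1/25) = -33*151/25 = -4983/25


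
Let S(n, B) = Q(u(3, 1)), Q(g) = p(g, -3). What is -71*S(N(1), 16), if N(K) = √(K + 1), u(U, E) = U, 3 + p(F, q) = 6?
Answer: -213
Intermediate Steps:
p(F, q) = 3 (p(F, q) = -3 + 6 = 3)
Q(g) = 3
N(K) = √(1 + K)
S(n, B) = 3
-71*S(N(1), 16) = -71*3 = -213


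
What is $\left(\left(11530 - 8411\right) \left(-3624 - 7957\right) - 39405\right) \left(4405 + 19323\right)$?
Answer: $-858017388032$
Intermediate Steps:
$\left(\left(11530 - 8411\right) \left(-3624 - 7957\right) - 39405\right) \left(4405 + 19323\right) = \left(3119 \left(-11581\right) - 39405\right) 23728 = \left(-36121139 - 39405\right) 23728 = \left(-36160544\right) 23728 = -858017388032$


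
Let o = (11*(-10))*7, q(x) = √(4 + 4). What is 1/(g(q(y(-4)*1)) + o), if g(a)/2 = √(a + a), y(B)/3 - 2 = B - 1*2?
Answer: -57066625/43941301186 - 148225*2^(¼)/21970650593 - 770*√2/21970650593 - 4*2^(¾)/21970650593 ≈ -0.0013068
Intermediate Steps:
y(B) = 3*B (y(B) = 6 + 3*(B - 1*2) = 6 + 3*(B - 2) = 6 + 3*(-2 + B) = 6 + (-6 + 3*B) = 3*B)
q(x) = 2*√2 (q(x) = √8 = 2*√2)
g(a) = 2*√2*√a (g(a) = 2*√(a + a) = 2*√(2*a) = 2*(√2*√a) = 2*√2*√a)
o = -770 (o = -110*7 = -770)
1/(g(q(y(-4)*1)) + o) = 1/(2*√2*√(2*√2) - 770) = 1/(2*√2*2^(¾) - 770) = 1/(4*2^(¼) - 770) = 1/(-770 + 4*2^(¼))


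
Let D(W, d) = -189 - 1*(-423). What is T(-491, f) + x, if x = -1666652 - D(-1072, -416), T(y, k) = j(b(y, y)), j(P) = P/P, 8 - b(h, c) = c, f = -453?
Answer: -1666885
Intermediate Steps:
b(h, c) = 8 - c
D(W, d) = 234 (D(W, d) = -189 + 423 = 234)
j(P) = 1
T(y, k) = 1
x = -1666886 (x = -1666652 - 1*234 = -1666652 - 234 = -1666886)
T(-491, f) + x = 1 - 1666886 = -1666885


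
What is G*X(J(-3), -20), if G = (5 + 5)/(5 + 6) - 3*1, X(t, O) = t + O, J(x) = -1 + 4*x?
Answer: 69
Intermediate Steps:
X(t, O) = O + t
G = -23/11 (G = 10/11 - 3 = -23/11 ≈ -2.0909)
G*X(J(-3), -20) = -23*(-20 + (-1 + 4*(-3)))/11 = -23*(-20 + (-1 - 12))/11 = -23*(-20 - 13)/11 = -23/11*(-33) = 69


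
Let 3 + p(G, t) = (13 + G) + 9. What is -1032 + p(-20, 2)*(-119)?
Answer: -913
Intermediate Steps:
p(G, t) = 19 + G (p(G, t) = -3 + ((13 + G) + 9) = -3 + (22 + G) = 19 + G)
-1032 + p(-20, 2)*(-119) = -1032 + (19 - 20)*(-119) = -1032 - 1*(-119) = -1032 + 119 = -913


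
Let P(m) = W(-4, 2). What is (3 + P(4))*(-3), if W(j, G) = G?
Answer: -15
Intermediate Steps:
P(m) = 2
(3 + P(4))*(-3) = (3 + 2)*(-3) = 5*(-3) = -15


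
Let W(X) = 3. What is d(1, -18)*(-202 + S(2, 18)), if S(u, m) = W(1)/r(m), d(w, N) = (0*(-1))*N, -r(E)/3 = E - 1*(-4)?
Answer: 0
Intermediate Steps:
r(E) = -12 - 3*E (r(E) = -3*(E - 1*(-4)) = -3*(E + 4) = -3*(4 + E) = -12 - 3*E)
d(w, N) = 0 (d(w, N) = 0*N = 0)
S(u, m) = 3/(-12 - 3*m)
d(1, -18)*(-202 + S(2, 18)) = 0*(-202 - 1/(4 + 18)) = 0*(-202 - 1/22) = 0*(-4445/22) = 0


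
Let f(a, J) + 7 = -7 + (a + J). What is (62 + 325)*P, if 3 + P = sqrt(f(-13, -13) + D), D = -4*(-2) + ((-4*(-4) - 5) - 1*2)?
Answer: -1161 + 387*I*sqrt(23) ≈ -1161.0 + 1856.0*I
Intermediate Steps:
f(a, J) = -14 + J + a (f(a, J) = -7 + (-7 + (a + J)) = -7 + (-7 + (J + a)) = -7 + (-7 + J + a) = -14 + J + a)
D = 17 (D = 8 + ((16 - 5) - 2) = 8 + (11 - 2) = 8 + 9 = 17)
P = -3 + I*sqrt(23) (P = -3 + sqrt((-14 - 13 - 13) + 17) = -3 + sqrt(-40 + 17) = -3 + sqrt(-23) = -3 + I*sqrt(23) ≈ -3.0 + 4.7958*I)
(62 + 325)*P = (62 + 325)*(-3 + I*sqrt(23)) = 387*(-3 + I*sqrt(23)) = -1161 + 387*I*sqrt(23)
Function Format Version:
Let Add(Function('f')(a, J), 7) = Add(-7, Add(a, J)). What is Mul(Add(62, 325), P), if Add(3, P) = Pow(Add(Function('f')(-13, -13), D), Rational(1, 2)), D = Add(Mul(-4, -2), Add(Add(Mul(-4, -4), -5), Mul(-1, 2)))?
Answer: Add(-1161, Mul(387, I, Pow(23, Rational(1, 2)))) ≈ Add(-1161.0, Mul(1856.0, I))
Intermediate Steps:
Function('f')(a, J) = Add(-14, J, a) (Function('f')(a, J) = Add(-7, Add(-7, Add(a, J))) = Add(-7, Add(-7, Add(J, a))) = Add(-7, Add(-7, J, a)) = Add(-14, J, a))
D = 17 (D = Add(8, Add(Add(16, -5), -2)) = Add(8, Add(11, -2)) = Add(8, 9) = 17)
P = Add(-3, Mul(I, Pow(23, Rational(1, 2)))) (P = Add(-3, Pow(Add(Add(-14, -13, -13), 17), Rational(1, 2))) = Add(-3, Pow(Add(-40, 17), Rational(1, 2))) = Add(-3, Pow(-23, Rational(1, 2))) = Add(-3, Mul(I, Pow(23, Rational(1, 2)))) ≈ Add(-3.0000, Mul(4.7958, I)))
Mul(Add(62, 325), P) = Mul(Add(62, 325), Add(-3, Mul(I, Pow(23, Rational(1, 2))))) = Mul(387, Add(-3, Mul(I, Pow(23, Rational(1, 2))))) = Add(-1161, Mul(387, I, Pow(23, Rational(1, 2))))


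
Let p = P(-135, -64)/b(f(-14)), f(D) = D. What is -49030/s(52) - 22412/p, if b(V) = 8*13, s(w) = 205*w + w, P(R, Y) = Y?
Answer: 195038327/5356 ≈ 36415.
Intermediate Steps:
s(w) = 206*w
b(V) = 104
p = -8/13 (p = -64/104 = -64*1/104 = -8/13 ≈ -0.61539)
-49030/s(52) - 22412/p = -49030/(206*52) - 22412/(-8/13) = -49030/10712 - 22412*(-13/8) = -49030*1/10712 + 72839/2 = -24515/5356 + 72839/2 = 195038327/5356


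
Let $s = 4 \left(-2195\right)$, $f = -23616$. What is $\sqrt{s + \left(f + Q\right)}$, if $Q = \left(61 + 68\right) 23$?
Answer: $i \sqrt{29429} \approx 171.55 i$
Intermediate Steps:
$Q = 2967$ ($Q = 129 \cdot 23 = 2967$)
$s = -8780$
$\sqrt{s + \left(f + Q\right)} = \sqrt{-8780 + \left(-23616 + 2967\right)} = \sqrt{-8780 - 20649} = \sqrt{-29429} = i \sqrt{29429}$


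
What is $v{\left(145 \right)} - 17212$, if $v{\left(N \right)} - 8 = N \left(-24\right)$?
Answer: $-20684$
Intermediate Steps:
$v{\left(N \right)} = 8 - 24 N$ ($v{\left(N \right)} = 8 + N \left(-24\right) = 8 - 24 N$)
$v{\left(145 \right)} - 17212 = \left(8 - 3480\right) - 17212 = -3472 - 17212 = -20684$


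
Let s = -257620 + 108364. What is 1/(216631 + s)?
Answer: 1/67375 ≈ 1.4842e-5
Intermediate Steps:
s = -149256
1/(216631 + s) = 1/(216631 - 149256) = 1/67375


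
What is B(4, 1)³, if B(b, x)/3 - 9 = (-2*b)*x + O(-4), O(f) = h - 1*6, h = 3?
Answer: -216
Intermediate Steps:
O(f) = -3 (O(f) = 3 - 1*6 = 3 - 6 = -3)
B(b, x) = 18 - 6*b*x (B(b, x) = 27 + 3*((-2*b)*x - 3) = 27 + 3*(-2*b*x - 3) = 27 + 3*(-3 - 2*b*x) = 27 + (-9 - 6*b*x) = 18 - 6*b*x)
B(4, 1)³ = (18 - 6*4*1)³ = (18 - 24)³ = (-6)³ = -216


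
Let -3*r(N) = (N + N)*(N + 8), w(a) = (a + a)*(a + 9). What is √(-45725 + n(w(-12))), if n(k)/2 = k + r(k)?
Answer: I*√53261 ≈ 230.78*I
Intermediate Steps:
w(a) = 2*a*(9 + a) (w(a) = (2*a)*(9 + a) = 2*a*(9 + a))
r(N) = -2*N*(8 + N)/3 (r(N) = -(N + N)*(N + 8)/3 = -2*N*(8 + N)/3)
n(k) = 2*k - 4*k*(8 + k)/3 (n(k) = 2*(k - 2*k*(8 + k)/3) = 2*k - 4*k*(8 + k)/3)
√(-45725 + n(w(-12))) = √(-45725 + 2*(2*(-12)*(9 - 12))*(-13 - 4*(-12)*(9 - 12))/3) = √(-45725 + 2*(2*(-12)*(-3))*(-13 - 4*(-12)*(-3))/3) = √(-45725 + (⅔)*72*(-13 - 2*72)) = √(-45725 + (⅔)*72*(-13 - 144)) = √(-45725 + (⅔)*72*(-157)) = √(-45725 - 7536) = √(-53261) = I*√53261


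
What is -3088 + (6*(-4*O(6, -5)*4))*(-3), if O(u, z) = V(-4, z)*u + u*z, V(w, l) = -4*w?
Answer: 15920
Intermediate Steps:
O(u, z) = 16*u + u*z (O(u, z) = (-4*(-4))*u + u*z = 16*u + u*z)
-3088 + (6*(-4*O(6, -5)*4))*(-3) = -3088 + (6*(-24*(16 - 5)*4))*(-3) = -3088 + (6*(-24*11*4))*(-3) = -3088 + (6*(-4*66*4))*(-3) = -3088 + (6*(-264*4))*(-3) = -3088 + (6*(-1056))*(-3) = -3088 - 6336*(-3) = -3088 + 19008 = 15920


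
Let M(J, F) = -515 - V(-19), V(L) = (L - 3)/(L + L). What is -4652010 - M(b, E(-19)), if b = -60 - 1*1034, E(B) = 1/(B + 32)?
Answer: -88378394/19 ≈ -4.6515e+6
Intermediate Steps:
V(L) = (-3 + L)/(2*L) (V(L) = (-3 + L)/((2*L)) = (-3 + L)*(1/(2*L)) = (-3 + L)/(2*L))
E(B) = 1/(32 + B)
b = -1094 (b = -60 - 1034 = -1094)
M(J, F) = -9796/19 (M(J, F) = -515 - (-3 - 19)/(2*(-19)) = -515 - (-1)*(-22)/(2*19) = -515 - 1*11/19 = -515 - 11/19 = -9796/19)
-4652010 - M(b, E(-19)) = -4652010 - 1*(-9796/19) = -4652010 + 9796/19 = -88378394/19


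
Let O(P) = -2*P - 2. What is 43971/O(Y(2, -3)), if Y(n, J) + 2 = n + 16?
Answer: -43971/34 ≈ -1293.3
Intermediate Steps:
Y(n, J) = 14 + n (Y(n, J) = -2 + (n + 16) = -2 + (16 + n) = 14 + n)
O(P) = -2 - 2*P
43971/O(Y(2, -3)) = 43971/(-2 - 2*(14 + 2)) = 43971/(-2 - 2*16) = 43971/(-2 - 32) = 43971/(-34) = 43971*(-1/34) = -43971/34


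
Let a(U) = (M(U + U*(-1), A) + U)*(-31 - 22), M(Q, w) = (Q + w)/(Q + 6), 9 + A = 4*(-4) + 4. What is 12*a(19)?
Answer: -9858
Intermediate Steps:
A = -21 (A = -9 + (4*(-4) + 4) = -9 + (-16 + 4) = -9 - 12 = -21)
M(Q, w) = (Q + w)/(6 + Q)
a(U) = 371/2 - 53*U (a(U) = (((U + U*(-1)) - 21)/(6 + (U + U*(-1))) + U)*(-31 - 22) = (((U - U) - 21)/(6 + (U - U)) + U)*(-53) = ((0 - 21)/(6 + 0) + U)*(-53) = (-21/6 + U)*(-53) = ((⅙)*(-21) + U)*(-53) = (-7/2 + U)*(-53) = 371/2 - 53*U)
12*a(19) = 12*(371/2 - 53*19) = 12*(371/2 - 1007) = 12*(-1643/2) = -9858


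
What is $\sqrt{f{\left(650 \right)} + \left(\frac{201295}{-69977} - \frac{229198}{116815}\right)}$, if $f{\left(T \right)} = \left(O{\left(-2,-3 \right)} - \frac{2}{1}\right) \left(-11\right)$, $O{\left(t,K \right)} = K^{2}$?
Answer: $\frac{i \sqrt{339046190288212070}}{64365065} \approx 9.0465 i$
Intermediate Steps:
$f{\left(T \right)} = -77$ ($f{\left(T \right)} = \left(\left(-3\right)^{2} - \frac{2}{1}\right) \left(-11\right) = \left(9 - 2\right) \left(-11\right) = 7 \left(-11\right) = -77$)
$\sqrt{f{\left(650 \right)} + \left(\frac{201295}{-69977} - \frac{229198}{116815}\right)} = \sqrt{-77 + \left(\frac{201295}{-69977} - \frac{229198}{116815}\right)} = \sqrt{-77 + \left(201295 \left(- \frac{1}{69977}\right) - \frac{229198}{116815}\right)} = \sqrt{-77 - \frac{311439873}{64365065}} = \sqrt{- \frac{5267549878}{64365065}} = \frac{i \sqrt{339046190288212070}}{64365065}$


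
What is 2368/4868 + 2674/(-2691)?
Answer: -1661186/3274947 ≈ -0.50724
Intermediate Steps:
2368/4868 + 2674/(-2691) = 2368*(1/4868) + 2674*(-1/2691) = 592/1217 - 2674/2691 = -1661186/3274947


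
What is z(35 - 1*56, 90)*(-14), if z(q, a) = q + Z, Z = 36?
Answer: -210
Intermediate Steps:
z(q, a) = 36 + q (z(q, a) = q + 36 = 36 + q)
z(35 - 1*56, 90)*(-14) = (36 + (35 - 1*56))*(-14) = (36 + (35 - 56))*(-14) = (36 - 21)*(-14) = 15*(-14) = -210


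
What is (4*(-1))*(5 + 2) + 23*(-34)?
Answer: -810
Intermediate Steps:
(4*(-1))*(5 + 2) + 23*(-34) = -4*7 - 782 = -28 - 782 = -810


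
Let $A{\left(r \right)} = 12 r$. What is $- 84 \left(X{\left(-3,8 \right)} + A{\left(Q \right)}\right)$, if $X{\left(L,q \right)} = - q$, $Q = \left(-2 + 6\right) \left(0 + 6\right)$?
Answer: $-23520$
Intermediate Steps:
$Q = 24$ ($Q = 4 \cdot 6 = 24$)
$- 84 \left(X{\left(-3,8 \right)} + A{\left(Q \right)}\right) = - 84 \left(\left(-1\right) 8 + 12 \cdot 24\right) = - 84 \left(-8 + 288\right) = \left(-84\right) 280 = -23520$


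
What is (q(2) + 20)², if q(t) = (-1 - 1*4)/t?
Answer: 1225/4 ≈ 306.25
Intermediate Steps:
q(t) = -5/t (q(t) = (-1 - 4)/t = -5/t)
(q(2) + 20)² = (-5/2 + 20)² = (35/2)² = 1225/4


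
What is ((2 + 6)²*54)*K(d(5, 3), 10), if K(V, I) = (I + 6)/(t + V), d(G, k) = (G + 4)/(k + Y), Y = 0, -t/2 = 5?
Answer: -55296/7 ≈ -7899.4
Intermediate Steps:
t = -10 (t = -2*5 = -10)
d(G, k) = (4 + G)/k (d(G, k) = (G + 4)/(k + 0) = (4 + G)/k)
K(V, I) = (6 + I)/(-10 + V) (K(V, I) = (I + 6)/(-10 + V) = (6 + I)/(-10 + V))
((2 + 6)²*54)*K(d(5, 3), 10) = ((2 + 6)²*54)*((6 + 10)/(-10 + (4 + 5)/3)) = (8²*54)*(16/(-10 + (⅓)*9)) = (64*54)*(16/(-10 + 3)) = 3456*(16/(-7)) = 3456*(-⅐*16) = 3456*(-16/7) = -55296/7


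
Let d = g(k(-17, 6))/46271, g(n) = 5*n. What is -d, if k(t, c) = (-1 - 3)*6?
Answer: 120/46271 ≈ 0.0025934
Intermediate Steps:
k(t, c) = -24 (k(t, c) = -4*6 = -24)
d = -120/46271 (d = (5*(-24))/46271 = -120*1/46271 = -120/46271 ≈ -0.0025934)
-d = -1*(-120/46271) = 120/46271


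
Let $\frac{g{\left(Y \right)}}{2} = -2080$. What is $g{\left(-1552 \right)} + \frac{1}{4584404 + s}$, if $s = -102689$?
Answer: $- \frac{18643934399}{4481715} \approx -4160.0$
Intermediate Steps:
$g{\left(Y \right)} = -4160$ ($g{\left(Y \right)} = 2 \left(-2080\right) = -4160$)
$g{\left(-1552 \right)} + \frac{1}{4584404 + s} = -4160 + \frac{1}{4584404 - 102689} = -4160 + \frac{1}{4481715} = - \frac{18643934399}{4481715}$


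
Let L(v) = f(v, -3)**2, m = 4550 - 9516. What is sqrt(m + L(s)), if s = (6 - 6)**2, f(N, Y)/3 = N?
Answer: I*sqrt(4966) ≈ 70.47*I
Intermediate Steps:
m = -4966
f(N, Y) = 3*N
s = 0 (s = 0**2 = 0)
L(v) = 9*v**2 (L(v) = (3*v)**2 = 9*v**2)
sqrt(m + L(s)) = sqrt(-4966 + 9*0**2) = sqrt(-4966 + 9*0) = sqrt(-4966 + 0) = sqrt(-4966) = I*sqrt(4966)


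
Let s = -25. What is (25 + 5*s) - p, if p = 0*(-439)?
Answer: -100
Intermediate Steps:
p = 0
(25 + 5*s) - p = (25 + 5*(-25)) - 1*0 = (25 - 125) + 0 = -100 + 0 = -100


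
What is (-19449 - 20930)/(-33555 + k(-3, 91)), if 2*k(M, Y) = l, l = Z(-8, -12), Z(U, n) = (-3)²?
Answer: 80758/67101 ≈ 1.2035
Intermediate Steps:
Z(U, n) = 9
l = 9
k(M, Y) = 9/2 (k(M, Y) = (½)*9 = 9/2)
(-19449 - 20930)/(-33555 + k(-3, 91)) = (-19449 - 20930)/(-33555 + 9/2) = -40379/(-67101/2) = -40379*(-2/67101) = 80758/67101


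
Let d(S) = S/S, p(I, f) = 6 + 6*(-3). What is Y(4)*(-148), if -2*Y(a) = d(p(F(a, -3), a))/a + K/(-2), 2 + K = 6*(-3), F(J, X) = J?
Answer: 1517/2 ≈ 758.50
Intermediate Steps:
p(I, f) = -12 (p(I, f) = 6 - 18 = -12)
K = -20 (K = -2 + 6*(-3) = -2 - 18 = -20)
d(S) = 1
Y(a) = -5 - 1/(2*a) (Y(a) = -(1/a - 20/(-2))/2 = -(1/a - 20*(-½))/2 = -(1/a + 10)/2 = -(10 + 1/a)/2 = -5 - 1/(2*a))
Y(4)*(-148) = (-5 - ½/4)*(-148) = (-5 - ½*¼)*(-148) = (-5 - ⅛)*(-148) = -41/8*(-148) = 1517/2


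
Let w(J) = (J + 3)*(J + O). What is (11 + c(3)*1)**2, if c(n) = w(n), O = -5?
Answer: 1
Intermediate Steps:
w(J) = (-5 + J)*(3 + J) (w(J) = (J + 3)*(J - 5) = (3 + J)*(-5 + J) = (-5 + J)*(3 + J))
c(n) = -15 + n**2 - 2*n
(11 + c(3)*1)**2 = (11 + (-15 + 3**2 - 2*3)*1)**2 = (11 + (-15 + 9 - 6)*1)**2 = (11 - 12*1)**2 = (11 - 12)**2 = (-1)**2 = 1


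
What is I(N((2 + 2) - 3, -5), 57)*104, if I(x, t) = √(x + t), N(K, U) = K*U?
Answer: 208*√13 ≈ 749.96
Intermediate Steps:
I(x, t) = √(t + x)
I(N((2 + 2) - 3, -5), 57)*104 = √(57 + ((2 + 2) - 3)*(-5))*104 = √(57 + (4 - 3)*(-5))*104 = √(57 + 1*(-5))*104 = √(57 - 5)*104 = √52*104 = (2*√13)*104 = 208*√13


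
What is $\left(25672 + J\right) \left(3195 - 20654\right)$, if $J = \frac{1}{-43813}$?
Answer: $- \frac{19637312901765}{43813} \approx -4.4821 \cdot 10^{8}$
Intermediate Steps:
$J = - \frac{1}{43813} \approx -2.2824 \cdot 10^{-5}$
$\left(25672 + J\right) \left(3195 - 20654\right) = \left(25672 - \frac{1}{43813}\right) \left(3195 - 20654\right) = \frac{1124767335}{43813} \left(-17459\right) = - \frac{19637312901765}{43813}$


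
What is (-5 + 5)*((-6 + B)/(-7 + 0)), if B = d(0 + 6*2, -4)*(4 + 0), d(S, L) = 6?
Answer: 0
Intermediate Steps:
B = 24 (B = 6*(4 + 0) = 6*4 = 24)
(-5 + 5)*((-6 + B)/(-7 + 0)) = (-5 + 5)*((-6 + 24)/(-7 + 0)) = 0*(18/(-7)) = 0*(18*(-⅐)) = 0*(-18/7) = 0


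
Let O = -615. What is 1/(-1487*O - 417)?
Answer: 1/914088 ≈ 1.0940e-6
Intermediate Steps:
1/(-1487*O - 417) = 1/(-1487*(-615) - 417) = 1/(914505 - 417) = 1/914088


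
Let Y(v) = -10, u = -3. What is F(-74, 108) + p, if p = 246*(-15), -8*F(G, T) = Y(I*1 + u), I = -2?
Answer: -14755/4 ≈ -3688.8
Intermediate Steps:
F(G, T) = 5/4 (F(G, T) = -⅛*(-10) = 5/4)
p = -3690
F(-74, 108) + p = 5/4 - 3690 = -14755/4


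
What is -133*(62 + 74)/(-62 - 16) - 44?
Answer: 7328/39 ≈ 187.90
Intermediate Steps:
-133*(62 + 74)/(-62 - 16) - 44 = -18088/(-78) - 44 = -18088*(-1)/78 - 44 = -133*(-68/39) - 44 = 9044/39 - 44 = 7328/39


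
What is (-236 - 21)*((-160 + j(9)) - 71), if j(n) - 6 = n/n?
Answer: 57568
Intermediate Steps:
j(n) = 7 (j(n) = 6 + n/n = 6 + 1 = 7)
(-236 - 21)*((-160 + j(9)) - 71) = (-236 - 21)*((-160 + 7) - 71) = -257*(-153 - 71) = -257*(-224) = 57568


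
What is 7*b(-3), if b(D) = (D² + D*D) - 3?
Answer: 105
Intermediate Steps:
b(D) = -3 + 2*D² (b(D) = (D² + D²) - 3 = 2*D² - 3 = -3 + 2*D²)
7*b(-3) = 7*(-3 + 2*(-3)²) = 7*(-3 + 2*9) = 7*(-3 + 18) = 7*15 = 105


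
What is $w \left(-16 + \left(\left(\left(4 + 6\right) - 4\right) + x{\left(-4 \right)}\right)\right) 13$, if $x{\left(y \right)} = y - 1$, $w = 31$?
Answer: $-6045$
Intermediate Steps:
$x{\left(y \right)} = -1 + y$
$w \left(-16 + \left(\left(\left(4 + 6\right) - 4\right) + x{\left(-4 \right)}\right)\right) 13 = 31 \left(-16 + \left(\left(\left(4 + 6\right) - 4\right) - 5\right)\right) 13 = 31 \left(-16 + \left(\left(10 - 4\right) - 5\right)\right) 13 = 31 \left(-16 + \left(6 - 5\right)\right) 13 = 31 \left(-16 + 1\right) 13 = 31 \left(-15\right) 13 = \left(-465\right) 13 = -6045$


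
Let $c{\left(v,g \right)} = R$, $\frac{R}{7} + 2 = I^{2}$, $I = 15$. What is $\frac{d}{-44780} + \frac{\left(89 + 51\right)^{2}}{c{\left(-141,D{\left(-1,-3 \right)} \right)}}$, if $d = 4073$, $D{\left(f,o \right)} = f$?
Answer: $\frac{124475721}{9985940} \approx 12.465$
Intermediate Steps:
$R = 1561$ ($R = -14 + 7 \cdot 15^{2} = -14 + 7 \cdot 225 = -14 + 1575 = 1561$)
$c{\left(v,g \right)} = 1561$
$\frac{d}{-44780} + \frac{\left(89 + 51\right)^{2}}{c{\left(-141,D{\left(-1,-3 \right)} \right)}} = \frac{4073}{-44780} + \frac{\left(89 + 51\right)^{2}}{1561} = 4073 \left(- \frac{1}{44780}\right) + 140^{2} \cdot \frac{1}{1561} = - \frac{4073}{44780} + 19600 \cdot \frac{1}{1561} = - \frac{4073}{44780} + \frac{2800}{223} = \frac{124475721}{9985940}$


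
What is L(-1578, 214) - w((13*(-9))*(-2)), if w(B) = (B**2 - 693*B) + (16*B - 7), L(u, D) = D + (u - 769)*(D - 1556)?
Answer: 3253557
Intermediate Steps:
L(u, D) = D + (-1556 + D)*(-769 + u) (L(u, D) = D + (-769 + u)*(-1556 + D) = D + (-1556 + D)*(-769 + u))
w(B) = -7 + B**2 - 677*B (w(B) = (B**2 - 693*B) + (-7 + 16*B) = -7 + B**2 - 677*B)
L(-1578, 214) - w((13*(-9))*(-2)) = (1196564 - 1556*(-1578) - 768*214 + 214*(-1578)) - (-7 + ((13*(-9))*(-2))**2 - 677*13*(-9)*(-2)) = (1196564 + 2455368 - 164352 - 337692) - (-7 + (-117*(-2))**2 - (-79209)*(-2)) = 3149888 - (-7 + 234**2 - 677*234) = 3149888 - (-7 + 54756 - 158418) = 3149888 - 1*(-103669) = 3149888 + 103669 = 3253557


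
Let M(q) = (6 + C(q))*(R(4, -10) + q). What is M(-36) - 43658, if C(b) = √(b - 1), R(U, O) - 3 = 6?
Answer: -43820 - 27*I*√37 ≈ -43820.0 - 164.23*I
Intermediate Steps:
R(U, O) = 9 (R(U, O) = 3 + 6 = 9)
C(b) = √(-1 + b)
M(q) = (6 + √(-1 + q))*(9 + q)
M(-36) - 43658 = (54 + 6*(-36) + 9*√(-1 - 36) - 36*√(-1 - 36)) - 43658 = (54 - 216 + 9*√(-37) - 36*I*√37) - 43658 = (54 - 216 + 9*(I*√37) - 36*I*√37) - 43658 = (54 - 216 + 9*I*√37 - 36*I*√37) - 43658 = (-162 - 27*I*√37) - 43658 = -43820 - 27*I*√37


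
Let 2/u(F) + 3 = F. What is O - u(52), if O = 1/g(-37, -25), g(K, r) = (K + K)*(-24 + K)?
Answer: -8979/221186 ≈ -0.040595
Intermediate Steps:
u(F) = 2/(-3 + F)
g(K, r) = 2*K*(-24 + K) (g(K, r) = (2*K)*(-24 + K) = 2*K*(-24 + K))
O = 1/4514 (O = 1/(2*(-37)*(-24 - 37)) = 1/(2*(-37)*(-61)) = 1/4514 ≈ 0.00022153)
O - u(52) = 1/4514 - 2/(-3 + 52) = 1/4514 - 2/49 = -8979/221186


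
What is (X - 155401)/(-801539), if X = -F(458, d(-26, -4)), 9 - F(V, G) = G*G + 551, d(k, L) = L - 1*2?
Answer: 154823/801539 ≈ 0.19316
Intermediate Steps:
d(k, L) = -2 + L (d(k, L) = L - 2 = -2 + L)
F(V, G) = -542 - G**2 (F(V, G) = 9 - (G*G + 551) = 9 - (G**2 + 551) = 9 - (551 + G**2) = 9 + (-551 - G**2) = -542 - G**2)
X = 578 (X = -(-542 - (-2 - 4)**2) = -(-542 - 1*(-6)**2) = -(-542 - 1*36) = -(-542 - 36) = -1*(-578) = 578)
(X - 155401)/(-801539) = (578 - 155401)/(-801539) = -154823*(-1/801539) = 154823/801539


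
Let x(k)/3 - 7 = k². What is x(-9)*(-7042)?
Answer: -1859088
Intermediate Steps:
x(k) = 21 + 3*k²
x(-9)*(-7042) = (21 + 3*(-9)²)*(-7042) = (21 + 3*81)*(-7042) = (21 + 243)*(-7042) = 264*(-7042) = -1859088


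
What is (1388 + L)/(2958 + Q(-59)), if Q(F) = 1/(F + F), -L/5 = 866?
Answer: -347156/349043 ≈ -0.99459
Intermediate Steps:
L = -4330 (L = -5*866 = -4330)
Q(F) = 1/(2*F)
(1388 + L)/(2958 + Q(-59)) = (1388 - 4330)/(2958 + (½)/(-59)) = -2942/(2958 + (½)*(-1/59)) = -2942/(2958 - 1/118) = -2942/349043/118 = -2942*118/349043 = -347156/349043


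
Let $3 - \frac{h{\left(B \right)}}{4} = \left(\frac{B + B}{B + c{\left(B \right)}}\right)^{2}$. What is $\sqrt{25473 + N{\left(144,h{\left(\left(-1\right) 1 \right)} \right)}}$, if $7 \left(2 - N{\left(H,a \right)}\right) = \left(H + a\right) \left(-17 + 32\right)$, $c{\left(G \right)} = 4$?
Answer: $\frac{\sqrt{11088735}}{21} \approx 158.57$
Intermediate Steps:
$h{\left(B \right)} = 12 - \frac{16 B^{2}}{\left(4 + B\right)^{2}}$ ($h{\left(B \right)} = 12 - 4 \left(\frac{B + B}{B + 4}\right)^{2} = 12 - 4 \left(\frac{2 B}{4 + B}\right)^{2} = 12 - 4 \frac{4 B^{2}}{\left(4 + B\right)^{2}} = 12 - \frac{16 B^{2}}{\left(4 + B\right)^{2}}$)
$N{\left(H,a \right)} = 2 - \frac{15 H}{7} - \frac{15 a}{7}$ ($N{\left(H,a \right)} = 2 - \frac{\left(H + a\right) \left(-17 + 32\right)}{7} = 2 - \frac{\left(H + a\right) 15}{7} = 2 - \frac{15 H + 15 a}{7} = 2 - \left(\frac{15 H}{7} + \frac{15 a}{7}\right) = 2 - \frac{15 H}{7} - \frac{15 a}{7}$)
$\sqrt{25473 + N{\left(144,h{\left(\left(-1\right) 1 \right)} \right)}} = \sqrt{25473 - \left(\frac{2146}{7} + \frac{15 \left(12 - \frac{16 \left(\left(-1\right) 1\right)^{2}}{\left(4 - 1\right)^{2}}\right)}{7}\right)} = \sqrt{25473 - \left(\frac{2146}{7} + \frac{15 \left(12 - \frac{16 \left(-1\right)^{2}}{\left(4 - 1\right)^{2}}\right)}{7}\right)} = \sqrt{25473 - \left(\frac{2146}{7} + \frac{15 \left(12 - \frac{16}{9}\right)}{7}\right)} = \sqrt{25473 - \frac{6898}{21}} = \sqrt{\frac{528035}{21}} = \frac{\sqrt{11088735}}{21}$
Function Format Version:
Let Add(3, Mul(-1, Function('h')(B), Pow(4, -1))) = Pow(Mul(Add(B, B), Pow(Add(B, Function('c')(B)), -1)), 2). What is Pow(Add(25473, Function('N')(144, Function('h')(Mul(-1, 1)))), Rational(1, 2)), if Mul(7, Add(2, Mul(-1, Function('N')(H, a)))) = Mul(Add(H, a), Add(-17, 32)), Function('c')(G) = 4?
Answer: Mul(Rational(1, 21), Pow(11088735, Rational(1, 2))) ≈ 158.57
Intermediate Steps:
Function('h')(B) = Add(12, Mul(-16, Pow(B, 2), Pow(Add(4, B), -2))) (Function('h')(B) = Add(12, Mul(-4, Pow(Mul(Add(B, B), Pow(Add(B, 4), -1)), 2))) = Add(12, Mul(-4, Pow(Mul(Mul(2, B), Pow(Add(4, B), -1)), 2))) = Add(12, Mul(-4, Pow(Mul(2, B, Pow(Add(4, B), -1)), 2))) = Add(12, Mul(-4, Mul(4, Pow(B, 2), Pow(Add(4, B), -2)))) = Add(12, Mul(-16, Pow(B, 2), Pow(Add(4, B), -2))))
Function('N')(H, a) = Add(2, Mul(Rational(-15, 7), H), Mul(Rational(-15, 7), a)) (Function('N')(H, a) = Add(2, Mul(Rational(-1, 7), Mul(Add(H, a), Add(-17, 32)))) = Add(2, Mul(Rational(-1, 7), Mul(Add(H, a), 15))) = Add(2, Mul(Rational(-1, 7), Add(Mul(15, H), Mul(15, a)))) = Add(2, Add(Mul(Rational(-15, 7), H), Mul(Rational(-15, 7), a))) = Add(2, Mul(Rational(-15, 7), H), Mul(Rational(-15, 7), a)))
Pow(Add(25473, Function('N')(144, Function('h')(Mul(-1, 1)))), Rational(1, 2)) = Pow(Add(25473, Add(2, Mul(Rational(-15, 7), 144), Mul(Rational(-15, 7), Add(12, Mul(-16, Pow(Mul(-1, 1), 2), Pow(Add(4, Mul(-1, 1)), -2)))))), Rational(1, 2)) = Pow(Add(25473, Add(2, Rational(-2160, 7), Mul(Rational(-15, 7), Add(12, Mul(-16, Pow(-1, 2), Pow(Add(4, -1), -2)))))), Rational(1, 2)) = Pow(Add(25473, Add(2, Rational(-2160, 7), Mul(Rational(-15, 7), Add(12, Mul(-16, 1, Pow(3, -2)))))), Rational(1, 2)) = Pow(Add(25473, Add(2, Rational(-2160, 7), Mul(Rational(-15, 7), Add(12, Mul(-16, 1, Rational(1, 9)))))), Rational(1, 2)) = Pow(Add(25473, Add(2, Rational(-2160, 7), Mul(Rational(-15, 7), Add(12, Rational(-16, 9))))), Rational(1, 2)) = Pow(Add(25473, Add(2, Rational(-2160, 7), Mul(Rational(-15, 7), Rational(92, 9)))), Rational(1, 2)) = Pow(Add(25473, Add(2, Rational(-2160, 7), Rational(-460, 21))), Rational(1, 2)) = Pow(Add(25473, Rational(-6898, 21)), Rational(1, 2)) = Pow(Rational(528035, 21), Rational(1, 2)) = Mul(Rational(1, 21), Pow(11088735, Rational(1, 2)))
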